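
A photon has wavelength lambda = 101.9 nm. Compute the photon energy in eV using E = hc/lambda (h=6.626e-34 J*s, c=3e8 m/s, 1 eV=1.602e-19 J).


E = hc / lambda
= (6.626e-34)(3e8) / (101.9e-9)
= 1.9878e-25 / 1.0190e-07
= 1.9507e-18 J
Converting to eV: 1.9507e-18 / 1.602e-19
= 12.1769 eV

12.1769


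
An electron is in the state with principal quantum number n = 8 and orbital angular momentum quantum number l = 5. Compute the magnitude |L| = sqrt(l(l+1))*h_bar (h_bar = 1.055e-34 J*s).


L = sqrt(l*(l+1)) * h_bar
= sqrt(5 * 6) * 1.055e-34
= sqrt(30) * 1.055e-34
= 5.4772 * 1.055e-34
= 5.7785e-34 J*s

5.7785e-34


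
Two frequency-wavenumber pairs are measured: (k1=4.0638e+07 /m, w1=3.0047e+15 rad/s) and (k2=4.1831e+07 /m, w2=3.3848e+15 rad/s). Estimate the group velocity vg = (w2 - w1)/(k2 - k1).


vg = (w2 - w1) / (k2 - k1)
= (3.3848e+15 - 3.0047e+15) / (4.1831e+07 - 4.0638e+07)
= 3.8010e+14 / 1.1930e+06
= 3.1861e+08 m/s

3.1861e+08


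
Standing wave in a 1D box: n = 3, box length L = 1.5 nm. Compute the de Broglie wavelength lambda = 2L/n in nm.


lambda = 2L / n
= 2 * 1.5 / 3
= 3.0 / 3
= 1.0 nm

1.0


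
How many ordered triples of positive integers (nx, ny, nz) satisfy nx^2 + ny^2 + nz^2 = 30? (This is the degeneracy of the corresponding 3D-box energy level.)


Enumerate all (nx, ny, nz) with nx^2 + ny^2 + nz^2 = 30:
(1,2,5)
(1,5,2)
(2,1,5)
(2,5,1)
(5,1,2)
(5,2,1)
Total degeneracy = 6

6


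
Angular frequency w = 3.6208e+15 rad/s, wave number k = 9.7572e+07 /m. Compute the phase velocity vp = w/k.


vp = w / k
= 3.6208e+15 / 9.7572e+07
= 3.7109e+07 m/s

3.7109e+07


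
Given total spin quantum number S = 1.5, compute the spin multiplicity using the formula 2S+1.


Spin multiplicity = 2S + 1
= 2 * 1.5 + 1
= 3.0 + 1
= 4

4


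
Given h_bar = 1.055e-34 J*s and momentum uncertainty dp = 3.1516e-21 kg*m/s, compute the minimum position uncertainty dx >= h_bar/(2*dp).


dx = h_bar / (2 * dp)
= 1.055e-34 / (2 * 3.1516e-21)
= 1.055e-34 / 6.3032e-21
= 1.6738e-14 m

1.6738e-14


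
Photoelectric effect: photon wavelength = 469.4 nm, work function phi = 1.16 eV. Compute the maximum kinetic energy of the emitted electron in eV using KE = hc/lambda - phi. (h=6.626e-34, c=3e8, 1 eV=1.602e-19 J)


E_photon = hc / lambda
= (6.626e-34)(3e8) / (469.4e-9)
= 4.2348e-19 J
= 2.6434 eV
KE = E_photon - phi
= 2.6434 - 1.16
= 1.4834 eV

1.4834


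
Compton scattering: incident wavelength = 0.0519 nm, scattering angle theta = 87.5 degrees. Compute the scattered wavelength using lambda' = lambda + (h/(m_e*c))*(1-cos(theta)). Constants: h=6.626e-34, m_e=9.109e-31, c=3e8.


Compton wavelength: h/(m_e*c) = 2.4247e-12 m
d_lambda = 2.4247e-12 * (1 - cos(87.5 deg))
= 2.4247e-12 * 0.956381
= 2.3189e-12 m = 0.002319 nm
lambda' = 0.0519 + 0.002319
= 0.054219 nm

0.054219


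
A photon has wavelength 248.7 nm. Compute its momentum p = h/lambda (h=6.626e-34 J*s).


p = h / lambda
= 6.626e-34 / (248.7e-9)
= 6.626e-34 / 2.4870e-07
= 2.6643e-27 kg*m/s

2.6643e-27


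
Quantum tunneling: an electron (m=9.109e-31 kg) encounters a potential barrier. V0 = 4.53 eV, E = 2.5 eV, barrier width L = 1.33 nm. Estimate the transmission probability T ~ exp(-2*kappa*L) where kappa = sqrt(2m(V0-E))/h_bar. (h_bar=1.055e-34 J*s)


V0 - E = 2.03 eV = 3.2521e-19 J
kappa = sqrt(2 * m * (V0-E)) / h_bar
= sqrt(2 * 9.109e-31 * 3.2521e-19) / 1.055e-34
= 7.2959e+09 /m
2*kappa*L = 2 * 7.2959e+09 * 1.33e-9
= 19.407
T = exp(-19.407) = 3.729403e-09

3.729403e-09


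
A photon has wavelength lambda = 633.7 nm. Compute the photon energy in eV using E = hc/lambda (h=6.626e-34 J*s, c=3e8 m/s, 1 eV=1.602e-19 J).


E = hc / lambda
= (6.626e-34)(3e8) / (633.7e-9)
= 1.9878e-25 / 6.3370e-07
= 3.1368e-19 J
Converting to eV: 3.1368e-19 / 1.602e-19
= 1.9581 eV

1.9581


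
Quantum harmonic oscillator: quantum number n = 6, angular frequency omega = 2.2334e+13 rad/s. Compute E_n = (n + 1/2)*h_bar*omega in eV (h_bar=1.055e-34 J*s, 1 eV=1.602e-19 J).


E = (n + 1/2) * h_bar * omega
= (6 + 0.5) * 1.055e-34 * 2.2334e+13
= 6.5 * 2.3562e-21
= 1.5316e-20 J
= 0.0956 eV

0.0956


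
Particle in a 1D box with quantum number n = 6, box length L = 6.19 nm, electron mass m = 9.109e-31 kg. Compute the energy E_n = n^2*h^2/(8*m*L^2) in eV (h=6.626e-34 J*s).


E = n^2 * h^2 / (8 * m * L^2)
= 6^2 * (6.626e-34)^2 / (8 * 9.109e-31 * (6.19e-9)^2)
= 36 * 4.3904e-67 / (8 * 9.109e-31 * 3.8316e-17)
= 5.6606e-20 J
= 0.3533 eV

0.3533


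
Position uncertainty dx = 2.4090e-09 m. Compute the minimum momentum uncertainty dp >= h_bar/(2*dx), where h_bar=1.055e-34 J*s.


dp = h_bar / (2 * dx)
= 1.055e-34 / (2 * 2.4090e-09)
= 1.055e-34 / 4.8180e-09
= 2.1897e-26 kg*m/s

2.1897e-26


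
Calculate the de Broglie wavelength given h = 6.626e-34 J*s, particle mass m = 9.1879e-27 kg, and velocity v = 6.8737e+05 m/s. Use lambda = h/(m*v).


lambda = h / (m * v)
= 6.626e-34 / (9.1879e-27 * 6.8737e+05)
= 6.626e-34 / 6.3155e-21
= 1.0492e-13 m

1.0492e-13


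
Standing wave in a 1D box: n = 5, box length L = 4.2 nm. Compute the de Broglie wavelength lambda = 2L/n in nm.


lambda = 2L / n
= 2 * 4.2 / 5
= 8.4 / 5
= 1.68 nm

1.68


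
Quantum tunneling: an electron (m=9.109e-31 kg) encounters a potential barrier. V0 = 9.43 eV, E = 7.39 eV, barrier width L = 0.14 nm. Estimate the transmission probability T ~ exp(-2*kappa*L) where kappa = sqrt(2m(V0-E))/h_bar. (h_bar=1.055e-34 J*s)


V0 - E = 2.04 eV = 3.2681e-19 J
kappa = sqrt(2 * m * (V0-E)) / h_bar
= sqrt(2 * 9.109e-31 * 3.2681e-19) / 1.055e-34
= 7.3138e+09 /m
2*kappa*L = 2 * 7.3138e+09 * 0.14e-9
= 2.0479
T = exp(-2.0479) = 1.290095e-01

1.290095e-01


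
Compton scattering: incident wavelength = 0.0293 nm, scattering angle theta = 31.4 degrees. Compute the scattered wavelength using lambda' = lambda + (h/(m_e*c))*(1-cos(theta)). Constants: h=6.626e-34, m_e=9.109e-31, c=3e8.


Compton wavelength: h/(m_e*c) = 2.4247e-12 m
d_lambda = 2.4247e-12 * (1 - cos(31.4 deg))
= 2.4247e-12 * 0.146449
= 3.5510e-13 m = 0.000355 nm
lambda' = 0.0293 + 0.000355
= 0.029655 nm

0.029655


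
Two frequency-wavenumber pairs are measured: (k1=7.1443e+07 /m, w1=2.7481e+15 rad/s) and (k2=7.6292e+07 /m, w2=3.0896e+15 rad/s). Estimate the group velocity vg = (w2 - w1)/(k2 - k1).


vg = (w2 - w1) / (k2 - k1)
= (3.0896e+15 - 2.7481e+15) / (7.6292e+07 - 7.1443e+07)
= 3.4150e+14 / 4.8490e+06
= 7.0427e+07 m/s

7.0427e+07


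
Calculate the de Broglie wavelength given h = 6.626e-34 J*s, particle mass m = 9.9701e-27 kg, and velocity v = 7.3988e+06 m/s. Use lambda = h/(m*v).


lambda = h / (m * v)
= 6.626e-34 / (9.9701e-27 * 7.3988e+06)
= 6.626e-34 / 7.3767e-20
= 8.9824e-15 m

8.9824e-15


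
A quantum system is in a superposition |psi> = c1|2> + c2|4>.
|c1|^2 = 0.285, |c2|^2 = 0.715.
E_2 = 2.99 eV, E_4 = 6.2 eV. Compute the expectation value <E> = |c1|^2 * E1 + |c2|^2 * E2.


<E> = |c1|^2 * E1 + |c2|^2 * E2
= 0.285 * 2.99 + 0.715 * 6.2
= 0.8521 + 4.433
= 5.2851 eV

5.2851


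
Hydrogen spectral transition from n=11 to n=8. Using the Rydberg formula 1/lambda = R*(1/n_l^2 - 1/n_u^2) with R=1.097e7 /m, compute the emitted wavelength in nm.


1/lambda = R * (1/n_l^2 - 1/n_u^2)
= 1.097e7 * (1/8^2 - 1/11^2)
= 1.097e7 * (0.015625 - 0.008264)
= 1.097e7 * 0.007361
= 8.0745e+04 /m
lambda = 1 / 8.0745e+04 = 12384.6535 nm

12384.6535


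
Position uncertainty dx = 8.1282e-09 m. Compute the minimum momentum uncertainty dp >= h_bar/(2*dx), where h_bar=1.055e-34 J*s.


dp = h_bar / (2 * dx)
= 1.055e-34 / (2 * 8.1282e-09)
= 1.055e-34 / 1.6256e-08
= 6.4898e-27 kg*m/s

6.4898e-27


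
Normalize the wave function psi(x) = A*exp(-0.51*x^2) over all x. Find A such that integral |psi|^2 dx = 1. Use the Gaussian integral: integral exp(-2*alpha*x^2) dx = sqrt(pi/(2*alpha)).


integral |psi|^2 dx = A^2 * sqrt(pi/(2*alpha)) = 1
A^2 = sqrt(2*alpha/pi)
= sqrt(2 * 0.51 / pi)
= 0.569804
A = sqrt(0.569804)
= 0.7549

0.7549


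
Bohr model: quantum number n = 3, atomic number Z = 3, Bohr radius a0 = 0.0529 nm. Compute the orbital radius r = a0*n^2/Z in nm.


r = a0 * n^2 / Z
= 0.0529 * 3^2 / 3
= 0.0529 * 9 / 3
= 0.1587 nm

0.1587


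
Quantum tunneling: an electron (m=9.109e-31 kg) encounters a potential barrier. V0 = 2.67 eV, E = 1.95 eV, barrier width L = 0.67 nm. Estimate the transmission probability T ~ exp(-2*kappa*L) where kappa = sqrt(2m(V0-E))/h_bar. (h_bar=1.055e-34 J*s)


V0 - E = 0.72 eV = 1.1534e-19 J
kappa = sqrt(2 * m * (V0-E)) / h_bar
= sqrt(2 * 9.109e-31 * 1.1534e-19) / 1.055e-34
= 4.3451e+09 /m
2*kappa*L = 2 * 4.3451e+09 * 0.67e-9
= 5.8224
T = exp(-5.8224) = 2.960565e-03

2.960565e-03


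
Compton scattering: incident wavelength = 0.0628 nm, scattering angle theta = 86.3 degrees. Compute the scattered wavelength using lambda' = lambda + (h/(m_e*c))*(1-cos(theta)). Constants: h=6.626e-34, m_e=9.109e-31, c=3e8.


Compton wavelength: h/(m_e*c) = 2.4247e-12 m
d_lambda = 2.4247e-12 * (1 - cos(86.3 deg))
= 2.4247e-12 * 0.935468
= 2.2682e-12 m = 0.002268 nm
lambda' = 0.0628 + 0.002268
= 0.065068 nm

0.065068


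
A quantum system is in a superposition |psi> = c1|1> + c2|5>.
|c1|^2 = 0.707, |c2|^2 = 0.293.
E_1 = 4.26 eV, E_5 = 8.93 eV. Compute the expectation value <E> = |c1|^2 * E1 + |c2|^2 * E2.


<E> = |c1|^2 * E1 + |c2|^2 * E2
= 0.707 * 4.26 + 0.293 * 8.93
= 3.0118 + 2.6165
= 5.6283 eV

5.6283


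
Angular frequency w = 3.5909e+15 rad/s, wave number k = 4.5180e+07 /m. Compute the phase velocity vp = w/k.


vp = w / k
= 3.5909e+15 / 4.5180e+07
= 7.9480e+07 m/s

7.9480e+07


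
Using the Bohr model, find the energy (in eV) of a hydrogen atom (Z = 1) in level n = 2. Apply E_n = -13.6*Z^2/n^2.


E_n = -13.6 * Z^2 / n^2
= -13.6 * 1^2 / 2^2
= -13.6 * 1 / 4
= -3.4 eV

-3.4


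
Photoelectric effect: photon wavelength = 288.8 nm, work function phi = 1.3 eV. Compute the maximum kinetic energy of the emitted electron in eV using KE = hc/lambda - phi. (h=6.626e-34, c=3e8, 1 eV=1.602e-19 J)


E_photon = hc / lambda
= (6.626e-34)(3e8) / (288.8e-9)
= 6.8830e-19 J
= 4.2965 eV
KE = E_photon - phi
= 4.2965 - 1.3
= 2.9965 eV

2.9965


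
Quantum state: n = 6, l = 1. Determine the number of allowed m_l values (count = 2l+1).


m_l ranges from -l to +l in integer steps
So m_l goes from -1 to +1
Count = 2l + 1 = 2*1 + 1
= 3

3


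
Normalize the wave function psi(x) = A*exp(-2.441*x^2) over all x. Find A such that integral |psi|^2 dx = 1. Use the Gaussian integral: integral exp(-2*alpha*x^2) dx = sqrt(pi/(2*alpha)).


integral |psi|^2 dx = A^2 * sqrt(pi/(2*alpha)) = 1
A^2 = sqrt(2*alpha/pi)
= sqrt(2 * 2.441 / pi)
= 1.246591
A = sqrt(1.246591)
= 1.1165

1.1165


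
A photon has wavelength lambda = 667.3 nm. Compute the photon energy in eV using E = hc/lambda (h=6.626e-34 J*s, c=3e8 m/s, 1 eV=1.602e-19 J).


E = hc / lambda
= (6.626e-34)(3e8) / (667.3e-9)
= 1.9878e-25 / 6.6730e-07
= 2.9789e-19 J
Converting to eV: 2.9789e-19 / 1.602e-19
= 1.8595 eV

1.8595


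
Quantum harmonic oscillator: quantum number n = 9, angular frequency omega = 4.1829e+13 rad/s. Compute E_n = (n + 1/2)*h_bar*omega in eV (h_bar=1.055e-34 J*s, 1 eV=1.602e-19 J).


E = (n + 1/2) * h_bar * omega
= (9 + 0.5) * 1.055e-34 * 4.1829e+13
= 9.5 * 4.4130e-21
= 4.1923e-20 J
= 0.2617 eV

0.2617


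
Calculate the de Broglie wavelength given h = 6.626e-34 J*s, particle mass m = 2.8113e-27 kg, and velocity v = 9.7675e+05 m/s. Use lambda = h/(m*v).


lambda = h / (m * v)
= 6.626e-34 / (2.8113e-27 * 9.7675e+05)
= 6.626e-34 / 2.7459e-21
= 2.4130e-13 m

2.4130e-13


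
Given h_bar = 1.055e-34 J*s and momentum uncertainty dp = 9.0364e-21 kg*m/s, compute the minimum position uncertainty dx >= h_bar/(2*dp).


dx = h_bar / (2 * dp)
= 1.055e-34 / (2 * 9.0364e-21)
= 1.055e-34 / 1.8073e-20
= 5.8375e-15 m

5.8375e-15


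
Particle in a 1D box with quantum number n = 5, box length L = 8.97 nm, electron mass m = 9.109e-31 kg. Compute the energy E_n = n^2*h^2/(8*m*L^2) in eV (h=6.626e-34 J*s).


E = n^2 * h^2 / (8 * m * L^2)
= 5^2 * (6.626e-34)^2 / (8 * 9.109e-31 * (8.97e-9)^2)
= 25 * 4.3904e-67 / (8 * 9.109e-31 * 8.0461e-17)
= 1.8720e-20 J
= 0.1169 eV

0.1169


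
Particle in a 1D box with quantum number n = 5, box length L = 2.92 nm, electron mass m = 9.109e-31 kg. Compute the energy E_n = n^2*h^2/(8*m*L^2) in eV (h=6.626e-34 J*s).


E = n^2 * h^2 / (8 * m * L^2)
= 5^2 * (6.626e-34)^2 / (8 * 9.109e-31 * (2.92e-9)^2)
= 25 * 4.3904e-67 / (8 * 9.109e-31 * 8.5264e-18)
= 1.7665e-19 J
= 1.1027 eV

1.1027


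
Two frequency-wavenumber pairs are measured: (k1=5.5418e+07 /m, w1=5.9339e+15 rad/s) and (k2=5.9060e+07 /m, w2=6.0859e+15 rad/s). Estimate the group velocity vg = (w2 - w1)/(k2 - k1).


vg = (w2 - w1) / (k2 - k1)
= (6.0859e+15 - 5.9339e+15) / (5.9060e+07 - 5.5418e+07)
= 1.5200e+14 / 3.6420e+06
= 4.1735e+07 m/s

4.1735e+07


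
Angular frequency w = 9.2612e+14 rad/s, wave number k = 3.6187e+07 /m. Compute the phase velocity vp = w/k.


vp = w / k
= 9.2612e+14 / 3.6187e+07
= 2.5593e+07 m/s

2.5593e+07


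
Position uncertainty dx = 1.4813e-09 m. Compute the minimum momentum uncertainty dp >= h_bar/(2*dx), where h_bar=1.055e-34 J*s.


dp = h_bar / (2 * dx)
= 1.055e-34 / (2 * 1.4813e-09)
= 1.055e-34 / 2.9626e-09
= 3.5611e-26 kg*m/s

3.5611e-26


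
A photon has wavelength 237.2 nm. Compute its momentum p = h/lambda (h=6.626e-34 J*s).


p = h / lambda
= 6.626e-34 / (237.2e-9)
= 6.626e-34 / 2.3720e-07
= 2.7934e-27 kg*m/s

2.7934e-27


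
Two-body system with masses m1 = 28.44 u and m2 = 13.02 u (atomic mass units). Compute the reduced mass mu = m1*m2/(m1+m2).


mu = m1 * m2 / (m1 + m2)
= 28.44 * 13.02 / (28.44 + 13.02)
= 370.2888 / 41.46
= 8.9312 u

8.9312


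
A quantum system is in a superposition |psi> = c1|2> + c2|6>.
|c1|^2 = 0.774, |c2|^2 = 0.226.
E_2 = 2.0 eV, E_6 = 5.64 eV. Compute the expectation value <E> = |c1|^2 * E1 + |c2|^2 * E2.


<E> = |c1|^2 * E1 + |c2|^2 * E2
= 0.774 * 2.0 + 0.226 * 5.64
= 1.548 + 1.2746
= 2.8226 eV

2.8226


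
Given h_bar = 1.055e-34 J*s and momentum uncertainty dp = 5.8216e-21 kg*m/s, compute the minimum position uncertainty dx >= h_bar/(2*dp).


dx = h_bar / (2 * dp)
= 1.055e-34 / (2 * 5.8216e-21)
= 1.055e-34 / 1.1643e-20
= 9.0611e-15 m

9.0611e-15


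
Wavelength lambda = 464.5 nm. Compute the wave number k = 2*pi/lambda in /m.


k = 2 * pi / lambda
= 6.2832 / (464.5e-9)
= 6.2832 / 4.6450e-07
= 1.3527e+07 /m

1.3527e+07


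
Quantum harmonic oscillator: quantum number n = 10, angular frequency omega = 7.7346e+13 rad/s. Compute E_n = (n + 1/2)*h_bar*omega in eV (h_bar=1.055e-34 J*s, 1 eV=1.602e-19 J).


E = (n + 1/2) * h_bar * omega
= (10 + 0.5) * 1.055e-34 * 7.7346e+13
= 10.5 * 8.1600e-21
= 8.5680e-20 J
= 0.5348 eV

0.5348


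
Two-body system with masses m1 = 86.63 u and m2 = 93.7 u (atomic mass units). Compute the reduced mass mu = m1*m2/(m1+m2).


mu = m1 * m2 / (m1 + m2)
= 86.63 * 93.7 / (86.63 + 93.7)
= 8117.231 / 180.33
= 45.0132 u

45.0132


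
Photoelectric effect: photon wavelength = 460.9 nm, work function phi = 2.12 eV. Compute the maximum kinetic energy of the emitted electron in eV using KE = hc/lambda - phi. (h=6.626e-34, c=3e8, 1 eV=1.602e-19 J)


E_photon = hc / lambda
= (6.626e-34)(3e8) / (460.9e-9)
= 4.3129e-19 J
= 2.6922 eV
KE = E_photon - phi
= 2.6922 - 2.12
= 0.5722 eV

0.5722


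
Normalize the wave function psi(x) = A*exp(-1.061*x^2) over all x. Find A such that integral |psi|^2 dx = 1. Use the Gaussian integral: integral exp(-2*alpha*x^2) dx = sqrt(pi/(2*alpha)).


integral |psi|^2 dx = A^2 * sqrt(pi/(2*alpha)) = 1
A^2 = sqrt(2*alpha/pi)
= sqrt(2 * 1.061 / pi)
= 0.82186
A = sqrt(0.82186)
= 0.9066

0.9066


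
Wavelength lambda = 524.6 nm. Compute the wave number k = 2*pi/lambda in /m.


k = 2 * pi / lambda
= 6.2832 / (524.6e-9)
= 6.2832 / 5.2460e-07
= 1.1977e+07 /m

1.1977e+07


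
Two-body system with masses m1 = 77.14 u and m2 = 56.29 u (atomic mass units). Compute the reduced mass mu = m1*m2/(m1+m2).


mu = m1 * m2 / (m1 + m2)
= 77.14 * 56.29 / (77.14 + 56.29)
= 4342.2106 / 133.43
= 32.543 u

32.543


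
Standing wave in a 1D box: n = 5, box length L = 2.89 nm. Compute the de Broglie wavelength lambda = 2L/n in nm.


lambda = 2L / n
= 2 * 2.89 / 5
= 5.78 / 5
= 1.156 nm

1.156


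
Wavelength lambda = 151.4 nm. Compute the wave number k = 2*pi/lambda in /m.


k = 2 * pi / lambda
= 6.2832 / (151.4e-9)
= 6.2832 / 1.5140e-07
= 4.1501e+07 /m

4.1501e+07


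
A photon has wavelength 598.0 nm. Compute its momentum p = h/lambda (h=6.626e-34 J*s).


p = h / lambda
= 6.626e-34 / (598.0e-9)
= 6.626e-34 / 5.9800e-07
= 1.1080e-27 kg*m/s

1.1080e-27


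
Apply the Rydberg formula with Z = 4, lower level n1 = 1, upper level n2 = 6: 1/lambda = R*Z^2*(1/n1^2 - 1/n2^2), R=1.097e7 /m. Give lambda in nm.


1/lambda = R * Z^2 * (1/n1^2 - 1/n2^2)
= 1.097e7 * 4^2 * (1/1^2 - 1/6^2)
= 1.097e7 * 16 * (1.0 - 0.027778)
= 1.7064e+08 /m
lambda = 1 / 1.7064e+08
= 5.8601 nm

5.8601


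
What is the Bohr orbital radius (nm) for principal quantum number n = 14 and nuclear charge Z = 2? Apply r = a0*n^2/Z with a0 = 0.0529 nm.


r = a0 * n^2 / Z
= 0.0529 * 14^2 / 2
= 0.0529 * 196 / 2
= 5.1842 nm

5.1842


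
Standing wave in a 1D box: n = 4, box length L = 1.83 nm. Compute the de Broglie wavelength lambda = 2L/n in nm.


lambda = 2L / n
= 2 * 1.83 / 4
= 3.66 / 4
= 0.915 nm

0.915


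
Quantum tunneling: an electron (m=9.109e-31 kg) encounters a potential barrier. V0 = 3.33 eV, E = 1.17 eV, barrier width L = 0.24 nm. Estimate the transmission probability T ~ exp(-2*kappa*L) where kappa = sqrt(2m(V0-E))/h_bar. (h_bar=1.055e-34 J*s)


V0 - E = 2.16 eV = 3.4603e-19 J
kappa = sqrt(2 * m * (V0-E)) / h_bar
= sqrt(2 * 9.109e-31 * 3.4603e-19) / 1.055e-34
= 7.5259e+09 /m
2*kappa*L = 2 * 7.5259e+09 * 0.24e-9
= 3.6124
T = exp(-3.6124) = 2.698668e-02

2.698668e-02


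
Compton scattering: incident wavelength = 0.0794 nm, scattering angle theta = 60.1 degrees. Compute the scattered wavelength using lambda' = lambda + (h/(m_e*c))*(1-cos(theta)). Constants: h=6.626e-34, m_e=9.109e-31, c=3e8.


Compton wavelength: h/(m_e*c) = 2.4247e-12 m
d_lambda = 2.4247e-12 * (1 - cos(60.1 deg))
= 2.4247e-12 * 0.501512
= 1.2160e-12 m = 0.001216 nm
lambda' = 0.0794 + 0.001216
= 0.080616 nm

0.080616


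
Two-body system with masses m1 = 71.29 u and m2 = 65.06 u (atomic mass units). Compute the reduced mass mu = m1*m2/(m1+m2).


mu = m1 * m2 / (m1 + m2)
= 71.29 * 65.06 / (71.29 + 65.06)
= 4638.1274 / 136.35
= 34.0163 u

34.0163


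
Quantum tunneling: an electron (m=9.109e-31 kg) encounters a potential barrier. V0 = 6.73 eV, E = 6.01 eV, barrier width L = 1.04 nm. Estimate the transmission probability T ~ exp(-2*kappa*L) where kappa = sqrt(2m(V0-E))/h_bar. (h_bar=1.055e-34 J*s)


V0 - E = 0.72 eV = 1.1534e-19 J
kappa = sqrt(2 * m * (V0-E)) / h_bar
= sqrt(2 * 9.109e-31 * 1.1534e-19) / 1.055e-34
= 4.3451e+09 /m
2*kappa*L = 2 * 4.3451e+09 * 1.04e-9
= 9.0377
T = exp(-9.0377) = 1.188419e-04

1.188419e-04


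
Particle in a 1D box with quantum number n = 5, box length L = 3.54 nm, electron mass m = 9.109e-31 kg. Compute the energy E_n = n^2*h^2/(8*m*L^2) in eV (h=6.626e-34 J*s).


E = n^2 * h^2 / (8 * m * L^2)
= 5^2 * (6.626e-34)^2 / (8 * 9.109e-31 * (3.54e-9)^2)
= 25 * 4.3904e-67 / (8 * 9.109e-31 * 1.2532e-17)
= 1.2019e-19 J
= 0.7503 eV

0.7503


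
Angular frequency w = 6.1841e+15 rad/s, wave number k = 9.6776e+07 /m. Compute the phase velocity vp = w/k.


vp = w / k
= 6.1841e+15 / 9.6776e+07
= 6.3901e+07 m/s

6.3901e+07


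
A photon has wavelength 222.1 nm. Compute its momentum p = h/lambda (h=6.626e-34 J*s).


p = h / lambda
= 6.626e-34 / (222.1e-9)
= 6.626e-34 / 2.2210e-07
= 2.9833e-27 kg*m/s

2.9833e-27


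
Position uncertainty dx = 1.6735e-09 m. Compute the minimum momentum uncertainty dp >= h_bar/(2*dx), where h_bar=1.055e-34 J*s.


dp = h_bar / (2 * dx)
= 1.055e-34 / (2 * 1.6735e-09)
= 1.055e-34 / 3.3470e-09
= 3.1521e-26 kg*m/s

3.1521e-26


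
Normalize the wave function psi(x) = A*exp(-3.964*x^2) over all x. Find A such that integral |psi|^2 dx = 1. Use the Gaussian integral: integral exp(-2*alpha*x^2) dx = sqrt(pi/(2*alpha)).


integral |psi|^2 dx = A^2 * sqrt(pi/(2*alpha)) = 1
A^2 = sqrt(2*alpha/pi)
= sqrt(2 * 3.964 / pi)
= 1.588572
A = sqrt(1.588572)
= 1.2604

1.2604


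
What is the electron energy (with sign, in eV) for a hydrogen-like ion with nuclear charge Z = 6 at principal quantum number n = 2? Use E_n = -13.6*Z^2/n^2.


E_n = -13.6 * Z^2 / n^2
= -13.6 * 6^2 / 2^2
= -13.6 * 36 / 4
= -122.4 eV

-122.4


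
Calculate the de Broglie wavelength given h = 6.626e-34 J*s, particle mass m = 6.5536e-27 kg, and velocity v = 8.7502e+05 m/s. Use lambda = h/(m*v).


lambda = h / (m * v)
= 6.626e-34 / (6.5536e-27 * 8.7502e+05)
= 6.626e-34 / 5.7345e-21
= 1.1555e-13 m

1.1555e-13


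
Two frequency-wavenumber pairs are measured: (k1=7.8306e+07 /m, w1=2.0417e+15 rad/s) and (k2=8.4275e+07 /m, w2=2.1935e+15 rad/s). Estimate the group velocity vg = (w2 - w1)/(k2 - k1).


vg = (w2 - w1) / (k2 - k1)
= (2.1935e+15 - 2.0417e+15) / (8.4275e+07 - 7.8306e+07)
= 1.5180e+14 / 5.9690e+06
= 2.5431e+07 m/s

2.5431e+07


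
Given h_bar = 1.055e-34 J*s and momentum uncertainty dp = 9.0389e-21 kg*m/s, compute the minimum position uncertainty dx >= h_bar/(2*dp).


dx = h_bar / (2 * dp)
= 1.055e-34 / (2 * 9.0389e-21)
= 1.055e-34 / 1.8078e-20
= 5.8359e-15 m

5.8359e-15


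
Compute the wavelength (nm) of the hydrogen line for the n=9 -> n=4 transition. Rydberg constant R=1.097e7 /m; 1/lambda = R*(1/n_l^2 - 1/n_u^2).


1/lambda = R * (1/n_l^2 - 1/n_u^2)
= 1.097e7 * (1/4^2 - 1/9^2)
= 1.097e7 * (0.0625 - 0.012346)
= 1.097e7 * 0.050154
= 5.5019e+05 /m
lambda = 1 / 5.5019e+05 = 1817.5444 nm

1817.5444


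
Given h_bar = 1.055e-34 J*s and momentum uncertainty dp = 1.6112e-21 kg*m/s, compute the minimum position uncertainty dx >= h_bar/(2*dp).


dx = h_bar / (2 * dp)
= 1.055e-34 / (2 * 1.6112e-21)
= 1.055e-34 / 3.2224e-21
= 3.2740e-14 m

3.2740e-14


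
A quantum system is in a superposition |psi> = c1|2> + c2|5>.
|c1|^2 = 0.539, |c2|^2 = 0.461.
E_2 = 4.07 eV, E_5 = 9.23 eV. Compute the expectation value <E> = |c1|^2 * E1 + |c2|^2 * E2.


<E> = |c1|^2 * E1 + |c2|^2 * E2
= 0.539 * 4.07 + 0.461 * 9.23
= 2.1937 + 4.255
= 6.4488 eV

6.4488


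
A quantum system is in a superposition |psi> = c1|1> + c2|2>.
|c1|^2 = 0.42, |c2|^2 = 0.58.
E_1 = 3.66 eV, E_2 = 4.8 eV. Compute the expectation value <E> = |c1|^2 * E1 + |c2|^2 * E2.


<E> = |c1|^2 * E1 + |c2|^2 * E2
= 0.42 * 3.66 + 0.58 * 4.8
= 1.5372 + 2.784
= 4.3212 eV

4.3212


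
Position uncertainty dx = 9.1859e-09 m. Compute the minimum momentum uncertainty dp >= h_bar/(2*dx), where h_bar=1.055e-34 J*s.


dp = h_bar / (2 * dx)
= 1.055e-34 / (2 * 9.1859e-09)
= 1.055e-34 / 1.8372e-08
= 5.7425e-27 kg*m/s

5.7425e-27


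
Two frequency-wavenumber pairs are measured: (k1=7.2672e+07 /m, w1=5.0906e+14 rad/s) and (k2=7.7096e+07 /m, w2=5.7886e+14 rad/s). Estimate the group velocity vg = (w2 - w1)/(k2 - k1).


vg = (w2 - w1) / (k2 - k1)
= (5.7886e+14 - 5.0906e+14) / (7.7096e+07 - 7.2672e+07)
= 6.9800e+13 / 4.4240e+06
= 1.5778e+07 m/s

1.5778e+07


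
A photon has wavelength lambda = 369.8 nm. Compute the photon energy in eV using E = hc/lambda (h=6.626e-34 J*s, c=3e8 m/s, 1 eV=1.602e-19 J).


E = hc / lambda
= (6.626e-34)(3e8) / (369.8e-9)
= 1.9878e-25 / 3.6980e-07
= 5.3753e-19 J
Converting to eV: 5.3753e-19 / 1.602e-19
= 3.3554 eV

3.3554


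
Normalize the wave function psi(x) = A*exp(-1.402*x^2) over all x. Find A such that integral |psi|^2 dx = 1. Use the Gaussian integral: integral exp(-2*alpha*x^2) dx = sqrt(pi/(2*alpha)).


integral |psi|^2 dx = A^2 * sqrt(pi/(2*alpha)) = 1
A^2 = sqrt(2*alpha/pi)
= sqrt(2 * 1.402 / pi)
= 0.944744
A = sqrt(0.944744)
= 0.972

0.972


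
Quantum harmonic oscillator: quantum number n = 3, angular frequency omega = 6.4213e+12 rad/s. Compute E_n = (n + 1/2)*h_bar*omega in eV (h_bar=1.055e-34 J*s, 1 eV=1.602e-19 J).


E = (n + 1/2) * h_bar * omega
= (3 + 0.5) * 1.055e-34 * 6.4213e+12
= 3.5 * 6.7745e-22
= 2.3711e-21 J
= 0.0148 eV

0.0148


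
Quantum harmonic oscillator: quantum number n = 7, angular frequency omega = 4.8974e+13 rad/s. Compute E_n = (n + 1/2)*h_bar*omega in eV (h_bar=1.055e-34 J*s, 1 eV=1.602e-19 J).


E = (n + 1/2) * h_bar * omega
= (7 + 0.5) * 1.055e-34 * 4.8974e+13
= 7.5 * 5.1668e-21
= 3.8751e-20 J
= 0.2419 eV

0.2419


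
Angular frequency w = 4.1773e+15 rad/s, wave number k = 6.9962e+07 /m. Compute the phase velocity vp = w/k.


vp = w / k
= 4.1773e+15 / 6.9962e+07
= 5.9708e+07 m/s

5.9708e+07


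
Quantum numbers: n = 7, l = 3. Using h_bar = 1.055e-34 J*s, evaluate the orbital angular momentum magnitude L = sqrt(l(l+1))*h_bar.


L = sqrt(l*(l+1)) * h_bar
= sqrt(3 * 4) * 1.055e-34
= sqrt(12) * 1.055e-34
= 3.4641 * 1.055e-34
= 3.6546e-34 J*s

3.6546e-34


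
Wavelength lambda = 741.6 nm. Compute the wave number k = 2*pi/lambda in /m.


k = 2 * pi / lambda
= 6.2832 / (741.6e-9)
= 6.2832 / 7.4160e-07
= 8.4725e+06 /m

8.4725e+06


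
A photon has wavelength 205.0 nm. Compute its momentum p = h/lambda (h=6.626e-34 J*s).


p = h / lambda
= 6.626e-34 / (205.0e-9)
= 6.626e-34 / 2.0500e-07
= 3.2322e-27 kg*m/s

3.2322e-27


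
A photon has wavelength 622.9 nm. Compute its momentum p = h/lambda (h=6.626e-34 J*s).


p = h / lambda
= 6.626e-34 / (622.9e-9)
= 6.626e-34 / 6.2290e-07
= 1.0637e-27 kg*m/s

1.0637e-27


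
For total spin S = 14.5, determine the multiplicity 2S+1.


Spin multiplicity = 2S + 1
= 2 * 14.5 + 1
= 29.0 + 1
= 30

30


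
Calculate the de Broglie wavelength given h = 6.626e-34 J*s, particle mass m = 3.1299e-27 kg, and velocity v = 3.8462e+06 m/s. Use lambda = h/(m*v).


lambda = h / (m * v)
= 6.626e-34 / (3.1299e-27 * 3.8462e+06)
= 6.626e-34 / 1.2038e-20
= 5.5041e-14 m

5.5041e-14


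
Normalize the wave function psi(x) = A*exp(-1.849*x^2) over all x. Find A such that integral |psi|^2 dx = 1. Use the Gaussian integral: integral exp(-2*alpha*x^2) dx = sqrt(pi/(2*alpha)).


integral |psi|^2 dx = A^2 * sqrt(pi/(2*alpha)) = 1
A^2 = sqrt(2*alpha/pi)
= sqrt(2 * 1.849 / pi)
= 1.084947
A = sqrt(1.084947)
= 1.0416

1.0416


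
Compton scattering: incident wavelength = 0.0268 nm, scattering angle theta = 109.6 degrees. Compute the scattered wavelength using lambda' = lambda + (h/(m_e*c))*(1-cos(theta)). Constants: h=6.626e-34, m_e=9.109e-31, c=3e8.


Compton wavelength: h/(m_e*c) = 2.4247e-12 m
d_lambda = 2.4247e-12 * (1 - cos(109.6 deg))
= 2.4247e-12 * 1.335452
= 3.2381e-12 m = 0.003238 nm
lambda' = 0.0268 + 0.003238
= 0.030038 nm

0.030038


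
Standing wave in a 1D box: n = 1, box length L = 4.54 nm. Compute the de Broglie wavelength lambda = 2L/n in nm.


lambda = 2L / n
= 2 * 4.54 / 1
= 9.08 / 1
= 9.08 nm

9.08


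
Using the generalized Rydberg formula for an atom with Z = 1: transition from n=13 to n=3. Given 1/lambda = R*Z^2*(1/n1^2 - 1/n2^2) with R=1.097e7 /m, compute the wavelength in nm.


1/lambda = R * Z^2 * (1/n1^2 - 1/n2^2)
= 1.097e7 * 1^2 * (1/3^2 - 1/13^2)
= 1.097e7 * 1 * (0.111111 - 0.005917)
= 1.1540e+06 /m
lambda = 1 / 1.1540e+06
= 866.5679 nm

866.5679


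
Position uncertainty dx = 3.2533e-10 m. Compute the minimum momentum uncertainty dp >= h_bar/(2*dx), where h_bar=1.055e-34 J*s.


dp = h_bar / (2 * dx)
= 1.055e-34 / (2 * 3.2533e-10)
= 1.055e-34 / 6.5066e-10
= 1.6214e-25 kg*m/s

1.6214e-25


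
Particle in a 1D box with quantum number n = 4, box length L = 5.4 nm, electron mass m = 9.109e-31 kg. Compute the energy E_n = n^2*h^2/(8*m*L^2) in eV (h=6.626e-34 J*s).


E = n^2 * h^2 / (8 * m * L^2)
= 4^2 * (6.626e-34)^2 / (8 * 9.109e-31 * (5.4e-9)^2)
= 16 * 4.3904e-67 / (8 * 9.109e-31 * 2.9160e-17)
= 3.3058e-20 J
= 0.2064 eV

0.2064


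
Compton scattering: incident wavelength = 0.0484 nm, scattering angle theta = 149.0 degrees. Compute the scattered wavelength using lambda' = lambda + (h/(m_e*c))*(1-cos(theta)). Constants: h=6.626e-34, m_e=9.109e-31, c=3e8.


Compton wavelength: h/(m_e*c) = 2.4247e-12 m
d_lambda = 2.4247e-12 * (1 - cos(149.0 deg))
= 2.4247e-12 * 1.857167
= 4.5031e-12 m = 0.004503 nm
lambda' = 0.0484 + 0.004503
= 0.052903 nm

0.052903


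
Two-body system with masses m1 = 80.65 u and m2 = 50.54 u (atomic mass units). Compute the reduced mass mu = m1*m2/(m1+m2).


mu = m1 * m2 / (m1 + m2)
= 80.65 * 50.54 / (80.65 + 50.54)
= 4076.051 / 131.19
= 31.0698 u

31.0698


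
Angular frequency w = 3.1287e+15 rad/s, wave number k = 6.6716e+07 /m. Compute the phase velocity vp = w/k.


vp = w / k
= 3.1287e+15 / 6.6716e+07
= 4.6896e+07 m/s

4.6896e+07


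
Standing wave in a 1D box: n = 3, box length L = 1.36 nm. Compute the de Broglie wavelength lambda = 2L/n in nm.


lambda = 2L / n
= 2 * 1.36 / 3
= 2.72 / 3
= 0.9067 nm

0.9067


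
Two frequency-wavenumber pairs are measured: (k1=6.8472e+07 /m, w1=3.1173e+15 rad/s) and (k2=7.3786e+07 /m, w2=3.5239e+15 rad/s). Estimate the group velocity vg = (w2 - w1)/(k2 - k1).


vg = (w2 - w1) / (k2 - k1)
= (3.5239e+15 - 3.1173e+15) / (7.3786e+07 - 6.8472e+07)
= 4.0660e+14 / 5.3140e+06
= 7.6515e+07 m/s

7.6515e+07


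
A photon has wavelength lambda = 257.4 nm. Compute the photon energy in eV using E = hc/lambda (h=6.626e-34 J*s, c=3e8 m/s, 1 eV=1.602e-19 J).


E = hc / lambda
= (6.626e-34)(3e8) / (257.4e-9)
= 1.9878e-25 / 2.5740e-07
= 7.7226e-19 J
Converting to eV: 7.7226e-19 / 1.602e-19
= 4.8206 eV

4.8206


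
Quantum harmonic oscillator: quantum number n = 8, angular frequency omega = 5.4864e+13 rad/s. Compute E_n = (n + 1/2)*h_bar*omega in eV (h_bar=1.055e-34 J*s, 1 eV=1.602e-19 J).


E = (n + 1/2) * h_bar * omega
= (8 + 0.5) * 1.055e-34 * 5.4864e+13
= 8.5 * 5.7882e-21
= 4.9199e-20 J
= 0.3071 eV

0.3071


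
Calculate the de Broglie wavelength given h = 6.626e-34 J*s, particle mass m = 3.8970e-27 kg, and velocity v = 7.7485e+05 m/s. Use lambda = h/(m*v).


lambda = h / (m * v)
= 6.626e-34 / (3.8970e-27 * 7.7485e+05)
= 6.626e-34 / 3.0196e-21
= 2.1943e-13 m

2.1943e-13


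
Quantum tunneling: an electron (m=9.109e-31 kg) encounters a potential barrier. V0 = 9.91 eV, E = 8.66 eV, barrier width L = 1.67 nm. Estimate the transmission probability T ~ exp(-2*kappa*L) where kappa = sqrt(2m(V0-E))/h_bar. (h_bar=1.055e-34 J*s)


V0 - E = 1.25 eV = 2.0025e-19 J
kappa = sqrt(2 * m * (V0-E)) / h_bar
= sqrt(2 * 9.109e-31 * 2.0025e-19) / 1.055e-34
= 5.7251e+09 /m
2*kappa*L = 2 * 5.7251e+09 * 1.67e-9
= 19.1219
T = exp(-19.1219) = 4.959895e-09

4.959895e-09


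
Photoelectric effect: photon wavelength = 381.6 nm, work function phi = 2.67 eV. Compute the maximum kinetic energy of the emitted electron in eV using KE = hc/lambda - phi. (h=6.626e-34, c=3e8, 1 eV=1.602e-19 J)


E_photon = hc / lambda
= (6.626e-34)(3e8) / (381.6e-9)
= 5.2091e-19 J
= 3.2516 eV
KE = E_photon - phi
= 3.2516 - 2.67
= 0.5816 eV

0.5816


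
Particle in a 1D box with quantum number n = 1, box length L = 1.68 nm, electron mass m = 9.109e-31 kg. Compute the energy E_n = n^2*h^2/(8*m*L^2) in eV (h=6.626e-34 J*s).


E = n^2 * h^2 / (8 * m * L^2)
= 1^2 * (6.626e-34)^2 / (8 * 9.109e-31 * (1.68e-9)^2)
= 1 * 4.3904e-67 / (8 * 9.109e-31 * 2.8224e-18)
= 2.1346e-20 J
= 0.1332 eV

0.1332


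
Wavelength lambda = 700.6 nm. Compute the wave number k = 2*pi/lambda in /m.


k = 2 * pi / lambda
= 6.2832 / (700.6e-9)
= 6.2832 / 7.0060e-07
= 8.9683e+06 /m

8.9683e+06


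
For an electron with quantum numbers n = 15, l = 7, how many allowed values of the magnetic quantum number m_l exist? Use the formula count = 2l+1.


m_l ranges from -l to +l in integer steps
So m_l goes from -7 to +7
Count = 2l + 1 = 2*7 + 1
= 15

15


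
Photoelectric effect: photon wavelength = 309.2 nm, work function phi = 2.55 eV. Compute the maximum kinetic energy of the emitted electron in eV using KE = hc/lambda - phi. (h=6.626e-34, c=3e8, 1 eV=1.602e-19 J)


E_photon = hc / lambda
= (6.626e-34)(3e8) / (309.2e-9)
= 6.4288e-19 J
= 4.013 eV
KE = E_photon - phi
= 4.013 - 2.55
= 1.463 eV

1.463


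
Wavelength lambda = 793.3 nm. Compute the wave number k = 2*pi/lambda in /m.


k = 2 * pi / lambda
= 6.2832 / (793.3e-9)
= 6.2832 / 7.9330e-07
= 7.9203e+06 /m

7.9203e+06


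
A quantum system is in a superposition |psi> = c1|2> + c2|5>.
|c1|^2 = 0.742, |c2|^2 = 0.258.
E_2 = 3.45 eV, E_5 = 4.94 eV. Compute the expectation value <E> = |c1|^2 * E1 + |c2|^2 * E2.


<E> = |c1|^2 * E1 + |c2|^2 * E2
= 0.742 * 3.45 + 0.258 * 4.94
= 2.5599 + 1.2745
= 3.8344 eV

3.8344


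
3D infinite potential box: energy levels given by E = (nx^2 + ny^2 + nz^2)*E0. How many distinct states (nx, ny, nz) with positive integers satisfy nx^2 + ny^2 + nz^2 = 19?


Enumerate all (nx, ny, nz) with nx^2 + ny^2 + nz^2 = 19:
(1,3,3)
(3,1,3)
(3,3,1)
Total degeneracy = 3

3


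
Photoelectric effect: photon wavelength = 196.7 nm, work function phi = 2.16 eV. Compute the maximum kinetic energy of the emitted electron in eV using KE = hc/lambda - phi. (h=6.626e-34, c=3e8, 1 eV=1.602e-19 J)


E_photon = hc / lambda
= (6.626e-34)(3e8) / (196.7e-9)
= 1.0106e-18 J
= 6.3082 eV
KE = E_photon - phi
= 6.3082 - 2.16
= 4.1482 eV

4.1482


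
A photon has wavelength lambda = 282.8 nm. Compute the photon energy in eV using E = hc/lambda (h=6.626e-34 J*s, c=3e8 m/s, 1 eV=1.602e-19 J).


E = hc / lambda
= (6.626e-34)(3e8) / (282.8e-9)
= 1.9878e-25 / 2.8280e-07
= 7.0290e-19 J
Converting to eV: 7.0290e-19 / 1.602e-19
= 4.3876 eV

4.3876


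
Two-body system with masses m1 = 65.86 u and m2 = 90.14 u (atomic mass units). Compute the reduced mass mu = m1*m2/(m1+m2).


mu = m1 * m2 / (m1 + m2)
= 65.86 * 90.14 / (65.86 + 90.14)
= 5936.6204 / 156.0
= 38.0553 u

38.0553


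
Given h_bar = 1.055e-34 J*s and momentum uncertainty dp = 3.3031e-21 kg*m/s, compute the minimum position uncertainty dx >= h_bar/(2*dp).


dx = h_bar / (2 * dp)
= 1.055e-34 / (2 * 3.3031e-21)
= 1.055e-34 / 6.6062e-21
= 1.5970e-14 m

1.5970e-14


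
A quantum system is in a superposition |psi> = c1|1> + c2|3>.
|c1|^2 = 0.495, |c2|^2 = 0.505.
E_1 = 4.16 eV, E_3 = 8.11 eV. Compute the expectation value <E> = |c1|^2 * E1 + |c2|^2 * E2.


<E> = |c1|^2 * E1 + |c2|^2 * E2
= 0.495 * 4.16 + 0.505 * 8.11
= 2.0592 + 4.0955
= 6.1547 eV

6.1547


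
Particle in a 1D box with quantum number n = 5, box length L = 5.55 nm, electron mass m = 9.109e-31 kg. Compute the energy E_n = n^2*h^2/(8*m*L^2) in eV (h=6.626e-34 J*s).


E = n^2 * h^2 / (8 * m * L^2)
= 5^2 * (6.626e-34)^2 / (8 * 9.109e-31 * (5.55e-9)^2)
= 25 * 4.3904e-67 / (8 * 9.109e-31 * 3.0803e-17)
= 4.8899e-20 J
= 0.3052 eV

0.3052


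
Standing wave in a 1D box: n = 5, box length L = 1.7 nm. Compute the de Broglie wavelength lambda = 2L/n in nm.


lambda = 2L / n
= 2 * 1.7 / 5
= 3.4 / 5
= 0.68 nm

0.68


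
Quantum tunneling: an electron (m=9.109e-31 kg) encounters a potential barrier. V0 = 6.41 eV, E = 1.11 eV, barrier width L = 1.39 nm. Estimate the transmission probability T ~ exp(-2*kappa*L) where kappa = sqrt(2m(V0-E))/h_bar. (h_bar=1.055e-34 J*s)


V0 - E = 5.3 eV = 8.4906e-19 J
kappa = sqrt(2 * m * (V0-E)) / h_bar
= sqrt(2 * 9.109e-31 * 8.4906e-19) / 1.055e-34
= 1.1789e+10 /m
2*kappa*L = 2 * 1.1789e+10 * 1.39e-9
= 32.7727
T = exp(-32.7727) = 5.848017e-15

5.848017e-15


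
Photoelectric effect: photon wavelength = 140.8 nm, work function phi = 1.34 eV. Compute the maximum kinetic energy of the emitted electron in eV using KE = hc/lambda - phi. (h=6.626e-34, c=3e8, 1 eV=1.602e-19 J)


E_photon = hc / lambda
= (6.626e-34)(3e8) / (140.8e-9)
= 1.4118e-18 J
= 8.8127 eV
KE = E_photon - phi
= 8.8127 - 1.34
= 7.4727 eV

7.4727


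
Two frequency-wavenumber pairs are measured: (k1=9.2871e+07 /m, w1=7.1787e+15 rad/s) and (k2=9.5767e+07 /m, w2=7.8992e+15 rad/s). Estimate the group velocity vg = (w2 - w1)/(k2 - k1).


vg = (w2 - w1) / (k2 - k1)
= (7.8992e+15 - 7.1787e+15) / (9.5767e+07 - 9.2871e+07)
= 7.2050e+14 / 2.8960e+06
= 2.4879e+08 m/s

2.4879e+08


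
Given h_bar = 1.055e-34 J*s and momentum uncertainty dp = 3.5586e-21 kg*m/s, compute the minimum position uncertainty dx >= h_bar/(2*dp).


dx = h_bar / (2 * dp)
= 1.055e-34 / (2 * 3.5586e-21)
= 1.055e-34 / 7.1172e-21
= 1.4823e-14 m

1.4823e-14


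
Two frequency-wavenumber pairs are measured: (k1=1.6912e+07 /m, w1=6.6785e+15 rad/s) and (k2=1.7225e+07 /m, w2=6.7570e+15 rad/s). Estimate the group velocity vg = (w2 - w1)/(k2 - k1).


vg = (w2 - w1) / (k2 - k1)
= (6.7570e+15 - 6.6785e+15) / (1.7225e+07 - 1.6912e+07)
= 7.8500e+13 / 3.1300e+05
= 2.5080e+08 m/s

2.5080e+08


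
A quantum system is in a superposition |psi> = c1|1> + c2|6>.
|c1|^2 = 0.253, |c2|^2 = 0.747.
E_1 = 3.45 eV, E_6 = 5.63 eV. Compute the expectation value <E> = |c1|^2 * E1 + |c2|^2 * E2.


<E> = |c1|^2 * E1 + |c2|^2 * E2
= 0.253 * 3.45 + 0.747 * 5.63
= 0.8729 + 4.2056
= 5.0785 eV

5.0785


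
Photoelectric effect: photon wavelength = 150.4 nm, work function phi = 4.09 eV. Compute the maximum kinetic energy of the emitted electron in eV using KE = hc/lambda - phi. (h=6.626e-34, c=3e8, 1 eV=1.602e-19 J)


E_photon = hc / lambda
= (6.626e-34)(3e8) / (150.4e-9)
= 1.3217e-18 J
= 8.2502 eV
KE = E_photon - phi
= 8.2502 - 4.09
= 4.1602 eV

4.1602


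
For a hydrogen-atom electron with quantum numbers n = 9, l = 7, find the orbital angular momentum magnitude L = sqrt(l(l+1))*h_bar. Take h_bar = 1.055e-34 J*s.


L = sqrt(l*(l+1)) * h_bar
= sqrt(7 * 8) * 1.055e-34
= sqrt(56) * 1.055e-34
= 7.4833 * 1.055e-34
= 7.8949e-34 J*s

7.8949e-34


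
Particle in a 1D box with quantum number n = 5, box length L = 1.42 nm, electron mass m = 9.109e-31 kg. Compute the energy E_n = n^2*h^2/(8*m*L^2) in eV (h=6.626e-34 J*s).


E = n^2 * h^2 / (8 * m * L^2)
= 5^2 * (6.626e-34)^2 / (8 * 9.109e-31 * (1.42e-9)^2)
= 25 * 4.3904e-67 / (8 * 9.109e-31 * 2.0164e-18)
= 7.4697e-19 J
= 4.6628 eV

4.6628


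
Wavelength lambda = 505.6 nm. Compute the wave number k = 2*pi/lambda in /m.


k = 2 * pi / lambda
= 6.2832 / (505.6e-9)
= 6.2832 / 5.0560e-07
= 1.2427e+07 /m

1.2427e+07


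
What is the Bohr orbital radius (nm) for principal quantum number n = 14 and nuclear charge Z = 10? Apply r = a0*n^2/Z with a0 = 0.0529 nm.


r = a0 * n^2 / Z
= 0.0529 * 14^2 / 10
= 0.0529 * 196 / 10
= 1.0368 nm

1.0368


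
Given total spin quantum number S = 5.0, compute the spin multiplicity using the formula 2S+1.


Spin multiplicity = 2S + 1
= 2 * 5.0 + 1
= 10.0 + 1
= 11

11


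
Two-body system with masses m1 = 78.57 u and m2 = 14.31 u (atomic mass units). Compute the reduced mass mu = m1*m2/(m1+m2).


mu = m1 * m2 / (m1 + m2)
= 78.57 * 14.31 / (78.57 + 14.31)
= 1124.3367 / 92.88
= 12.1053 u

12.1053


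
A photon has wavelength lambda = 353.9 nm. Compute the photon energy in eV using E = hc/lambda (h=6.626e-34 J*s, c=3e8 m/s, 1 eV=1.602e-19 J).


E = hc / lambda
= (6.626e-34)(3e8) / (353.9e-9)
= 1.9878e-25 / 3.5390e-07
= 5.6168e-19 J
Converting to eV: 5.6168e-19 / 1.602e-19
= 3.5061 eV

3.5061


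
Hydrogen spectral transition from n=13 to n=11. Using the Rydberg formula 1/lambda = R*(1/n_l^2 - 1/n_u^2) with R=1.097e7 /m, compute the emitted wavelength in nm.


1/lambda = R * (1/n_l^2 - 1/n_u^2)
= 1.097e7 * (1/11^2 - 1/13^2)
= 1.097e7 * (0.008264 - 0.005917)
= 1.097e7 * 0.002347
= 2.5750e+04 /m
lambda = 1 / 2.5750e+04 = 38835.0805 nm

38835.0805


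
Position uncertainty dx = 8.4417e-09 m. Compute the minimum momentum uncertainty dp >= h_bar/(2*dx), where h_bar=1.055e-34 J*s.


dp = h_bar / (2 * dx)
= 1.055e-34 / (2 * 8.4417e-09)
= 1.055e-34 / 1.6883e-08
= 6.2487e-27 kg*m/s

6.2487e-27


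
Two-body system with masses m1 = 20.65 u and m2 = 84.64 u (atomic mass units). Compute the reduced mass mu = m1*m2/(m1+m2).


mu = m1 * m2 / (m1 + m2)
= 20.65 * 84.64 / (20.65 + 84.64)
= 1747.816 / 105.29
= 16.6 u

16.6
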